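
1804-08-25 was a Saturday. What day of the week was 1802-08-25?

Wednesday

Count forward from the earlier date (August 25, 1802) to the later (August 25, 1804):
August 1802: 31 − 25 = 6 days remain.
Then 23 full months totalling 700 days.
August 1–25, 1804: 25 days.
Total: 6 + 700 + 25 = 731 days.
731 mod 7 = 3, so 3 days before Saturday is Wednesday.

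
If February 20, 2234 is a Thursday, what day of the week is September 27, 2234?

Saturday

February 2234: 28 − 20 = 8 days remain (2234 is not a leap year, so February has 28 days).
Then March (31), April (30), May (31), June (30), July (31), August (31): 31 + 30 + 31 + 30 + 31 + 31 = 184 days.
September 1–27, 2234: 27 days.
Total: 8 + 184 + 27 = 219 days.
219 mod 7 = 2, so 2 days after Thursday is Saturday.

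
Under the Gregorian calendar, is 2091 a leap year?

No

2091 is not a leap year.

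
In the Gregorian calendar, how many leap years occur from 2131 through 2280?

37

Years divisible by 4: 2132, 2136, …, 2280 — 38 in all.
Of these, 2200 is divisible by 100 but not 400, so not leap.
Leap years: 38 − 1 = 37.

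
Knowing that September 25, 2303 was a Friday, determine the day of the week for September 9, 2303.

Count forward from the earlier date (September 9, 2303) to the later (September 25, 2303):
Within September 2303: 25 − 9 = 16 days.
16 mod 7 = 2, so 2 days before Friday is Wednesday.

Wednesday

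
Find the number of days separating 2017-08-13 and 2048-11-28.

Day-of-year of August 13, 2017: 225.
Day-of-year of November 28, 2048: 333.
2017 has 365 days, so 365 − 225 = 140 days remain in 2017.
Full years 2018–2047: 23 common + 7 leap = 23×365 + 7×366 = 10957 days.
Total: 140 + 10957 + 333 = 11430 days.

11430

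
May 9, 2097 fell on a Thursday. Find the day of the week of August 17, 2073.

Thursday

Count forward from the earlier date (August 17, 2073) to the later (May 9, 2097):
From August 17, 2073 to August 17, 2096: 23 years, of which 6 contain a Feb 29 — 17×365 + 6×366 = 8401 days.
August 2096: 31 − 17 = 14 days remain.
Then September (30), October (31), November (30), December (31), January (31), February 2097 (28), March (31), April (30): 30 + 31 + 30 + 31 + 31 + 28 + 31 + 30 = 242 days.
May 1–9, 2097: 9 days.
Residual: 265 days.
Total: 8666 days.
8666 is a multiple of 7, so August 17, 2073 falls on the same weekday: Thursday.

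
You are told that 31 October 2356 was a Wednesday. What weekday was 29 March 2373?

From October 31, 2356 to October 31, 2372: 16 years, of which 4 contain a Feb 29 — 12×365 + 4×366 = 5844 days.
October 2372: 31 − 31 = 0 days remain.
Then November (30), December (31), January (31), February 2373 (28): 30 + 31 + 31 + 28 = 120 days.
March 1–29, 2373: 29 days.
Residual: 149 days.
Total: 5993 days.
5993 mod 7 = 1, so 1 day after Wednesday is Thursday.

Thursday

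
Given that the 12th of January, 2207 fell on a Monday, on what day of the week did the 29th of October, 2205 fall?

Count forward from the earlier date (October 29, 2205) to the later (January 12, 2207):
October 29, 2205 → October 29, 2206: 365 days.
October 2206: 31 − 29 = 2 days remain.
Then November (30), December (31): 30 + 31 = 61 days.
January 1–12, 2207: 12 days.
Residual: 75 days.
Total: 440 days.
440 mod 7 = 6, so 6 days before Monday is Tuesday.

Tuesday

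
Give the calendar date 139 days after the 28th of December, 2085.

the 16th of May, 2086

Count 139 days after December 28, 2085:
December 2085: 31 − 28 = 3 days remain.
Then January (31), February 2086 (28), March (31), April (30): 31 + 28 + 31 + 30 = 120 days.
May 1–16, 2086: 16 days.
Residual: 139 days.
Total: 139 days.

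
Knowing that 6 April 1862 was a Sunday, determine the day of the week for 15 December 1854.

Count forward from the earlier date (December 15, 1854) to the later (April 6, 1862):
From December 15, 1854 to December 15, 1861: 7 years, of which 2 contain a Feb 29 — 5×365 + 2×366 = 2557 days.
December 1861: 31 − 15 = 16 days remain.
Then January (31), February 1862 (28), March (31): 31 + 28 + 31 = 90 days.
April 1–6, 1862: 6 days.
Residual: 112 days.
Total: 2669 days.
2669 mod 7 = 2, so 2 days before Sunday is Friday.

Friday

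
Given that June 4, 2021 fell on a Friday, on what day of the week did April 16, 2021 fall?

Friday

Count forward from the earlier date (April 16, 2021) to the later (June 4, 2021):
April 2021: 30 − 16 = 14 days remain.
Then May (31): 31 days.
June 1–4, 2021: 4 days.
Total: 14 + 31 + 4 = 49 days.
49 is a multiple of 7, so April 16, 2021 falls on the same weekday: Friday.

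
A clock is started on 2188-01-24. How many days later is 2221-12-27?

12390

Day-of-year of January 24, 2188: 24.
Day-of-year of December 27, 2221: 361.
2188 has 366 days, so 366 − 24 = 342 days remain in 2188.
Full years 2189–2220: 25 common + 7 leap = 25×365 + 7×366 = 11687 days.
Total: 342 + 11687 + 361 = 12390 days.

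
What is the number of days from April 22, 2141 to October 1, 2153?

From April 22, 2141 to April 22, 2153: 12 years, of which 3 contain a Feb 29 — 9×365 + 3×366 = 4383 days.
April 2153: 30 − 22 = 8 days remain.
Then May (31), June (30), July (31), August (31), September (30): 31 + 30 + 31 + 31 + 30 = 153 days.
October 1, 2153: 1 day.
Residual: 162 days.
Total: 4545 days.

4545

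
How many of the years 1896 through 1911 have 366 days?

3

Years divisible by 4 in [1896, 1911]: 1896, 1900, 1904, 1908.
Of these, 1900 is divisible by 100 but not 400, so not leap.
Leap years: 4 − 1 = 3.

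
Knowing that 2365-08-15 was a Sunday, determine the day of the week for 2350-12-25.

Monday

Count forward from the earlier date (December 25, 2350) to the later (August 15, 2365):
From December 25, 2350 to December 25, 2364: 14 years, of which 4 contain a Feb 29 — 10×365 + 4×366 = 5114 days.
December 2364: 31 − 25 = 6 days remain.
Then January (31), February 2365 (28), March (31), April (30), May (31), June (30), July (31): 31 + 28 + 31 + 30 + 31 + 30 + 31 = 212 days.
August 1–15, 2365: 15 days.
Residual: 233 days.
Total: 5347 days.
5347 mod 7 = 6, so 6 days before Sunday is Monday.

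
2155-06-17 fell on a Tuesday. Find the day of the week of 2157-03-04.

June 17, 2155 → June 17, 2156: 366 days (2156 is a leap year).
June 2156: 30 − 17 = 13 days remain.
Then July (31), August (31), September (30), October (31), November (30), December (31), January (31), February 2157 (28): 31 + 31 + 30 + 31 + 30 + 31 + 31 + 28 = 243 days.
March 1–4, 2157: 4 days.
Residual: 260 days.
Total: 626 days.
626 mod 7 = 3, so 3 days after Tuesday is Friday.

Friday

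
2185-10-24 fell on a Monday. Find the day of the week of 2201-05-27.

Wednesday

From October 24, 2185 to October 24, 2200: 15 years, of which 3 contain a Feb 29 — 12×365 + 3×366 = 5478 days.
(2200 is not a leap year (divisible by 100 but not 400).)
October 2200: 31 − 24 = 7 days remain.
Then November (30), December (31), January (31), February 2201 (28), March (31), April (30): 30 + 31 + 31 + 28 + 31 + 30 = 181 days.
May 1–27, 2201: 27 days.
Residual: 215 days.
Total: 5693 days.
5693 mod 7 = 2, so 2 days after Monday is Wednesday.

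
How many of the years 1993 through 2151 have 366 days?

38

Years divisible by 4: 1996, 2000, …, 2148 — 39 in all.
Of these, 2100 is divisible by 100 but not 400, so not leap.
2000 is divisible by 400, so still leap.
Leap years: 39 − 1 = 38.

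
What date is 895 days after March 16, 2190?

August 27, 2192

Count 895 days after March 16, 2190:
Day-of-year of March 16, 2190: 75.
Day-of-year of August 27, 2192: 240.
2190 has 365 days, so 365 − 75 = 290 days remain in 2190.
Full years: 2191: 365. Sum = 365.
Total: 290 + 365 + 240 = 895 days.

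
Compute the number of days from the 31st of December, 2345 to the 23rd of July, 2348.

December 31, 2345 → December 31, 2346: 365 days.
December 31, 2346 → December 31, 2347: 365 days.
December 2347: 31 − 31 = 0 days remain.
Then January (31), February 2348 (29), March (31), April (30), May (31), June (30): 31 + 29 + 31 + 30 + 31 + 30 = 182 days.
July 1–23, 2348: 23 days.
Residual: 205 days.
Total: 935 days.

935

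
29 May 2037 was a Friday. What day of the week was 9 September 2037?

Wednesday

May 2037: 31 − 29 = 2 days remain.
Then June (30), July (31), August (31): 30 + 31 + 31 = 92 days.
September 1–9, 2037: 9 days.
Total: 2 + 92 + 9 = 103 days.
103 mod 7 = 5, so 5 days after Friday is Wednesday.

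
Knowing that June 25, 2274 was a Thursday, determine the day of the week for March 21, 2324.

From June 25, 2274 to June 25, 2323: 49 years, of which 11 contain a Feb 29 — 38×365 + 11×366 = 17896 days.
(2300 is not a leap year (divisible by 100 but not 400).)
June 2323: 30 − 25 = 5 days remain.
Then July (31), August (31), September (30), October (31), November (30), December (31), January (31), February 2324 (29): 31 + 31 + 30 + 31 + 30 + 31 + 31 + 29 = 244 days.
March 1–21, 2324: 21 days.
Residual: 270 days.
Total: 18166 days.
18166 mod 7 = 1, so 1 day after Thursday is Friday.

Friday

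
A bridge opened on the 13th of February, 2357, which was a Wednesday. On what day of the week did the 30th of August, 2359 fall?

February 13, 2357 → February 13, 2358: 365 days.
February 13, 2358 → February 13, 2359: 365 days.
February 2359: 28 − 13 = 15 days remain (2359 is not a leap year, so February has 28 days).
Then March (31), April (30), May (31), June (30), July (31): 31 + 30 + 31 + 30 + 31 = 153 days.
August 1–30, 2359: 30 days.
Residual: 198 days.
Total: 928 days.
928 mod 7 = 4, so 4 days after Wednesday is Sunday.

Sunday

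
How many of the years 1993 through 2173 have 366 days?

Years divisible by 4: 1996, 2000, …, 2172 — 45 in all.
Of these, 2100 is divisible by 100 but not 400, so not leap.
2000 is divisible by 400, so still leap.
Leap years: 45 − 1 = 44.

44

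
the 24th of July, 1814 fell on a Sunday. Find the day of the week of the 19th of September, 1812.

Count forward from the earlier date (September 19, 1812) to the later (July 24, 1814):
Day-of-year of September 19, 1812: 263.
Day-of-year of July 24, 1814: 205.
1812 has 366 days, so 366 − 263 = 103 days remain in 1812.
Full years: 1813: 365. Sum = 365.
Total: 103 + 365 + 205 = 673 days.
673 mod 7 = 1, so 1 day before Sunday is Saturday.

Saturday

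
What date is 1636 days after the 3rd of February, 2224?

the 27th of July, 2228

Count 1636 days after February 3, 2224:
February 3, 2224 → February 3, 2225: 366 days (2224 is a leap year).
February 3, 2225 → February 3, 2226: 365 days.
February 3, 2226 → February 3, 2227: 365 days.
February 3, 2227 → February 3, 2228: 365 days.
February 2228: 29 − 3 = 26 days remain (2228 is a leap year, so February has 29 days).
Then March (31), April (30), May (31), June (30): 31 + 30 + 31 + 30 = 122 days.
July 1–27, 2228: 27 days.
Residual: 175 days.
Total: 1636 days.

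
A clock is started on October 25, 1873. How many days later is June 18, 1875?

601

October 1873: 31 − 25 = 6 days remain.
Then 19 full months totalling 577 days.
June 1–18, 1875: 18 days.
Total: 6 + 577 + 18 = 601 days.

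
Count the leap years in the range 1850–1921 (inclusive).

Years divisible by 4: 1852, 1856, …, 1920 — 18 in all.
Of these, 1900 is divisible by 100 but not 400, so not leap.
Leap years: 18 − 1 = 17.

17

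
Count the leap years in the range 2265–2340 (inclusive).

Years divisible by 4: 2268, 2272, …, 2340 — 19 in all.
Of these, 2300 is divisible by 100 but not 400, so not leap.
Leap years: 19 − 1 = 18.

18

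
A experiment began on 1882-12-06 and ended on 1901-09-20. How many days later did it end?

6862

Day-of-year of December 6, 1882: 340.
Day-of-year of September 20, 1901: 263.
1882 has 365 days, so 365 − 340 = 25 days remain in 1882.
Full years 1883–1900: 14 common + 4 leap = 14×365 + 4×366 = 6574 days.
Total: 25 + 6574 + 263 = 6862 days.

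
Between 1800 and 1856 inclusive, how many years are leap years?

14

Years divisible by 4: 1800, 1804, …, 1856 — 15 in all.
Of these, 1800 is divisible by 100 but not 400, so not leap.
Leap years: 15 − 1 = 14.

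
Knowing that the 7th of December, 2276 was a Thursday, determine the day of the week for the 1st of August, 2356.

Wednesday

From December 7, 2276 to December 7, 2355: 79 years, of which 18 contain a Feb 29 — 61×365 + 18×366 = 28853 days.
(2300 is not a leap year (divisible by 100 but not 400).)
December 2355: 31 − 7 = 24 days remain.
Then January (31), February 2356 (29), March (31), April (30), May (31), June (30), July (31): 31 + 29 + 31 + 30 + 31 + 30 + 31 = 213 days.
August 1, 2356: 1 day.
Residual: 238 days.
Total: 29091 days.
29091 mod 7 = 6, so 6 days after Thursday is Wednesday.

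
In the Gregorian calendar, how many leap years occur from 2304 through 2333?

8

Years divisible by 4 in [2304, 2333]: 2304, 2308, 2312, 2316, 2320, 2324, 2328, 2332.
No century exceptions apply. Count: 8.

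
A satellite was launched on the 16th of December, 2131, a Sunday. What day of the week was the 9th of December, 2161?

Day-of-year of December 16, 2131: 350.
Day-of-year of December 9, 2161: 343.
2131 has 365 days, so 365 − 350 = 15 days remain in 2131.
Full years 2132–2160: 21 common + 8 leap = 21×365 + 8×366 = 10593 days.
Total: 15 + 10593 + 343 = 10951 days.
10951 mod 7 = 3, so 3 days after Sunday is Wednesday.

Wednesday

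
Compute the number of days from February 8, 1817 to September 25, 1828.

4247

Day-of-year of February 8, 1817: 39.
Day-of-year of September 25, 1828: 269.
1817 has 365 days, so 365 − 39 = 326 days remain in 1817.
Full years 1818–1827: 8 common + 2 leap = 8×365 + 2×366 = 3652 days.
Total: 326 + 3652 + 269 = 4247 days.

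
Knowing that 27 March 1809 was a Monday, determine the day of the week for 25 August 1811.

March 1809: 31 − 27 = 4 days remain.
Then 28 full months totalling 852 days.
August 1–25, 1811: 25 days.
Total: 4 + 852 + 25 = 881 days.
881 mod 7 = 6, so 6 days after Monday is Sunday.

Sunday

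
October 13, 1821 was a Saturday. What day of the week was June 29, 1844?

From October 13, 1821 to October 13, 1843: 22 years, of which 5 contain a Feb 29 — 17×365 + 5×366 = 8035 days.
October 1843: 31 − 13 = 18 days remain.
Then November (30), December (31), January (31), February 1844 (29), March (31), April (30), May (31): 30 + 31 + 31 + 29 + 31 + 30 + 31 = 213 days.
June 1–29, 1844: 29 days.
Residual: 260 days.
Total: 8295 days.
8295 is a multiple of 7, so June 29, 1844 falls on the same weekday: Saturday.

Saturday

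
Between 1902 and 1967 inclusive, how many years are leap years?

Years divisible by 4: 1904, 1908, …, 1964 — 16 in all.
No century exceptions apply. Count: 16.

16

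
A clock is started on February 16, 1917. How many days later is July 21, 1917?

February 1917: 28 − 16 = 12 days remain (1917 is not a leap year, so February has 28 days).
Then March (31), April (30), May (31), June (30): 31 + 30 + 31 + 30 = 122 days.
July 1–21, 1917: 21 days.
Total: 12 + 122 + 21 = 155 days.

155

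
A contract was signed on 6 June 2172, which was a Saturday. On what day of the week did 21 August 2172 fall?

June 2172: 30 − 6 = 24 days remain.
Then July (31): 31 days.
August 1–21, 2172: 21 days.
Total: 24 + 31 + 21 = 76 days.
76 mod 7 = 6, so 6 days after Saturday is Friday.

Friday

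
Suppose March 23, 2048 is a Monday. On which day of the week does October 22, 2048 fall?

March 2048: 31 − 23 = 8 days remain.
Then April (30), May (31), June (30), July (31), August (31), September (30): 30 + 31 + 30 + 31 + 31 + 30 = 183 days.
October 1–22, 2048: 22 days.
Total: 8 + 183 + 22 = 213 days.
213 mod 7 = 3, so 3 days after Monday is Thursday.

Thursday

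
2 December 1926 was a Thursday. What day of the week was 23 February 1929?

Saturday

Day-of-year of December 2, 1926: 336.
Day-of-year of February 23, 1929: 54.
1926 has 365 days, so 365 − 336 = 29 days remain in 1926.
Full years: 1927: 365; 1928: 366. Sum = 731.
Total: 29 + 731 + 54 = 814 days.
814 mod 7 = 2, so 2 days after Thursday is Saturday.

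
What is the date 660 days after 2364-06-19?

2366-04-10

Count 660 days after June 19, 2364:
June 2364: 30 − 19 = 11 days remain.
Then 21 full months totalling 639 days.
April 1–10, 2366: 10 days.
Total: 11 + 639 + 10 = 660 days.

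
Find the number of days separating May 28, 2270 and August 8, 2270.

72

May 2270: 31 − 28 = 3 days remain.
Then June (30), July (31): 30 + 31 = 61 days.
August 1–8, 2270: 8 days.
Total: 3 + 61 + 8 = 72 days.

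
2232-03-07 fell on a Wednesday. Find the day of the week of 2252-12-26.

Sunday

Day-of-year of March 7, 2232: 67.
Day-of-year of December 26, 2252: 361.
2232 has 366 days, so 366 − 67 = 299 days remain in 2232.
Full years 2233–2251: 15 common + 4 leap = 15×365 + 4×366 = 6939 days.
Total: 299 + 6939 + 361 = 7599 days.
7599 mod 7 = 4, so 4 days after Wednesday is Sunday.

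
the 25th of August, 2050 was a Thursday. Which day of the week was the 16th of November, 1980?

Count forward from the earlier date (November 16, 1980) to the later (August 25, 2050):
From November 16, 1980 to November 16, 2049: 69 years, of which 17 contain a Feb 29 — 52×365 + 17×366 = 25202 days.
(2000 is a leap year (divisible by 400).)
November 2049: 30 − 16 = 14 days remain.
Then December (31), January (31), February 2050 (28), March (31), April (30), May (31), June (30), July (31): 31 + 31 + 28 + 31 + 30 + 31 + 30 + 31 = 243 days.
August 1–25, 2050: 25 days.
Residual: 282 days.
Total: 25484 days.
25484 mod 7 = 4, so 4 days before Thursday is Sunday.

Sunday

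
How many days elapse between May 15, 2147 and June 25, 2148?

May 2147: 31 − 15 = 16 days remain.
Then 12 full months totalling 366 days.
June 1–25, 2148: 25 days.
Total: 16 + 366 + 25 = 407 days.

407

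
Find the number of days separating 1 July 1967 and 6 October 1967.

97

July 1967: 31 − 1 = 30 days remain.
Then August (31), September (30): 31 + 30 = 61 days.
October 1–6, 1967: 6 days.
Total: 30 + 61 + 6 = 97 days.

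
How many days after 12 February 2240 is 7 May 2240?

February 2240: 29 − 12 = 17 days remain (2240 is a leap year, so February has 29 days).
Then March (31), April (30): 31 + 30 = 61 days.
May 1–7, 2240: 7 days.
Total: 17 + 61 + 7 = 85 days.

85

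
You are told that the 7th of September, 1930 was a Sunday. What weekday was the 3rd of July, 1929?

Wednesday

Count forward from the earlier date (July 3, 1929) to the later (September 7, 1930):
July 3, 1929 → July 3, 1930: 365 days.
July 1930: 31 − 3 = 28 days remain.
Then August (31): 31 days.
September 1–7, 1930: 7 days.
Residual: 66 days.
Total: 431 days.
431 mod 7 = 4, so 4 days before Sunday is Wednesday.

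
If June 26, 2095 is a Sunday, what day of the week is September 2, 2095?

Friday

June 2095: 30 − 26 = 4 days remain.
Then July (31), August (31): 31 + 31 = 62 days.
September 1–2, 2095: 2 days.
Total: 4 + 62 + 2 = 68 days.
68 mod 7 = 5, so 5 days after Sunday is Friday.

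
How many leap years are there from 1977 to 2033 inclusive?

14

Years divisible by 4: 1980, 1984, …, 2032 — 14 in all.
2000 is divisible by 400, so still leap.
No century exceptions apply. Count: 14.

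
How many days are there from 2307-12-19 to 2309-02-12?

December 19, 2307 → December 19, 2308: 366 days (2308 is a leap year).
December 2308: 31 − 19 = 12 days remain.
Then January (31): 31 days.
February 1–12, 2309: 12 days (2309 is not a leap year).
Residual: 55 days.
Total: 421 days.

421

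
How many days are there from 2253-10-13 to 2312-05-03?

Day-of-year of October 13, 2253: 286.
Day-of-year of May 3, 2312: 124.
2253 has 365 days, so 365 − 286 = 79 days remain in 2253.
Full years 2254–2311: 45 common + 13 leap = 45×365 + 13×366 = 21183 days.
Total: 79 + 21183 + 124 = 21386 days.

21386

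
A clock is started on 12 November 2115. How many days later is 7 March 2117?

Day-of-year of November 12, 2115: 316.
Day-of-year of March 7, 2117: 66.
2115 has 365 days, so 365 − 316 = 49 days remain in 2115.
Full years: 2116: 366. Sum = 366.
Total: 49 + 366 + 66 = 481 days.

481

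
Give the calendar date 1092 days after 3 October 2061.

29 September 2064

Count 1092 days after October 3, 2061:
October 3, 2061 → October 3, 2062: 365 days.
October 3, 2062 → October 3, 2063: 365 days.
October 2063: 31 − 3 = 28 days remain.
Then 10 full months totalling 305 days.
September 1–29, 2064: 29 days.
Residual: 362 days.
Total: 1092 days.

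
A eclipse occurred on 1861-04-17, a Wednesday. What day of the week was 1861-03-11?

Monday

Count forward from the earlier date (March 11, 1861) to the later (April 17, 1861):
March 1861: 31 − 11 = 20 days remain.
April 1–17, 1861: 17 days.
Total: 20 + 17 = 37 days.
37 mod 7 = 2, so 2 days before Wednesday is Monday.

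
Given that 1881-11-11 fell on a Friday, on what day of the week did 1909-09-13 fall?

Monday

From November 11, 1881 to November 11, 1908: 27 years, of which 6 contain a Feb 29 — 21×365 + 6×366 = 9861 days.
(1900 is not a leap year (divisible by 100 but not 400).)
November 1908: 30 − 11 = 19 days remain.
Then 9 full months totalling 274 days.
September 1–13, 1909: 13 days.
Residual: 306 days.
Total: 10167 days.
10167 mod 7 = 3, so 3 days after Friday is Monday.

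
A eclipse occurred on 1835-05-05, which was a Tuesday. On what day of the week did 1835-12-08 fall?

Tuesday

May 1835: 31 − 5 = 26 days remain.
Then June (30), July (31), August (31), September (30), October (31), November (30): 30 + 31 + 31 + 30 + 31 + 30 = 183 days.
December 1–8, 1835: 8 days.
Total: 26 + 183 + 8 = 217 days.
217 is a multiple of 7, so 1835-12-08 falls on the same weekday: Tuesday.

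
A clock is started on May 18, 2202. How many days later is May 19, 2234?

Day-of-year of May 18, 2202: 138.
Day-of-year of May 19, 2234: 139.
2202 has 365 days, so 365 − 138 = 227 days remain in 2202.
Full years 2203–2233: 23 common + 8 leap = 23×365 + 8×366 = 11323 days.
Total: 227 + 11323 + 139 = 11689 days.

11689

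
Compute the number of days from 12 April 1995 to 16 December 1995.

248

April 1995: 30 − 12 = 18 days remain.
Then May (31), June (30), July (31), August (31), September (30), October (31), November (30): 31 + 30 + 31 + 31 + 30 + 31 + 30 = 214 days.
December 1–16, 1995: 16 days.
Total: 18 + 214 + 16 = 248 days.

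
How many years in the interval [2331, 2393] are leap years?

16

Years divisible by 4: 2332, 2336, …, 2392 — 16 in all.
No century exceptions apply. Count: 16.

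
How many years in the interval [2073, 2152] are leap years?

19

Years divisible by 4: 2076, 2080, …, 2152 — 20 in all.
Of these, 2100 is divisible by 100 but not 400, so not leap.
Leap years: 20 − 1 = 19.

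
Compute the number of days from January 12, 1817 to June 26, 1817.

165

January 1817: 31 − 12 = 19 days remain.
Then February 1817 (28), March (31), April (30), May (31): 28 + 31 + 30 + 31 = 120 days.
June 1–26, 1817: 26 days.
Total: 19 + 120 + 26 = 165 days.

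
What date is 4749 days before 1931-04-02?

1918-04-01

Count 4749 days before April 2, 1931:
Day-of-year of April 1, 1918: 91.
Day-of-year of April 2, 1931: 92.
1918 has 365 days, so 365 − 91 = 274 days remain in 1918.
Full years 1919–1930: 9 common + 3 leap = 9×365 + 3×366 = 4383 days.
Total: 274 + 4383 + 92 = 4749 days.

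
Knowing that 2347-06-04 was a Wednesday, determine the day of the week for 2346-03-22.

Count forward from the earlier date (March 22, 2346) to the later (June 4, 2347):
March 22, 2346 → March 22, 2347: 365 days.
March 2347: 31 − 22 = 9 days remain.
Then April (30), May (31): 30 + 31 = 61 days.
June 1–4, 2347: 4 days.
Residual: 74 days.
Total: 439 days.
439 mod 7 = 5, so 5 days before Wednesday is Friday.

Friday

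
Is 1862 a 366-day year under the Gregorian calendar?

1862 is not a leap year.

No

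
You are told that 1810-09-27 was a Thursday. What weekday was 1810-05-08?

Tuesday

Count forward from the earlier date (May 8, 1810) to the later (September 27, 1810):
May 1810: 31 − 8 = 23 days remain.
Then June (30), July (31), August (31): 30 + 31 + 31 = 92 days.
September 1–27, 1810: 27 days.
Total: 23 + 92 + 27 = 142 days.
142 mod 7 = 2, so 2 days before Thursday is Tuesday.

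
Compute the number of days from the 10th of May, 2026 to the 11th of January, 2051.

9012

From May 10, 2026 to May 10, 2050: 24 years, of which 6 contain a Feb 29 — 18×365 + 6×366 = 8766 days.
May 2050: 31 − 10 = 21 days remain.
Then June (30), July (31), August (31), September (30), October (31), November (30), December (31): 30 + 31 + 31 + 30 + 31 + 30 + 31 = 214 days.
January 1–11, 2051: 11 days.
Residual: 246 days.
Total: 9012 days.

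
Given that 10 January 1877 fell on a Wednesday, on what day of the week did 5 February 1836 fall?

Count forward from the earlier date (February 5, 1836) to the later (January 10, 1877):
From February 5, 1836 to February 5, 1876: 40 years, of which 10 contain a Feb 29 — 30×365 + 10×366 = 14610 days.
February 1876: 29 − 5 = 24 days remain (1876 is a leap year, so February has 29 days).
Then 10 full months totalling 306 days.
January 1–10, 1877: 10 days.
Residual: 340 days.
Total: 14950 days.
14950 mod 7 = 5, so 5 days before Wednesday is Friday.

Friday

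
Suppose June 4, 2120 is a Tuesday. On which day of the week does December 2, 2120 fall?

Monday

June 2120: 30 − 4 = 26 days remain.
Then July (31), August (31), September (30), October (31), November (30): 31 + 31 + 30 + 31 + 30 = 153 days.
December 1–2, 2120: 2 days.
Total: 26 + 153 + 2 = 181 days.
181 mod 7 = 6, so 6 days after Tuesday is Monday.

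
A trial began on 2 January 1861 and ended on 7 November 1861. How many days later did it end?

January 1861: 31 − 2 = 29 days remain.
Then 9 full months totalling 273 days.
November 1–7, 1861: 7 days.
Total: 29 + 273 + 7 = 309 days.

309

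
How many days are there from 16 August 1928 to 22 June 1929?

Day-of-year of August 16, 1928: 229.
Day-of-year of June 22, 1929: 173.
1928 has 366 days, so 366 − 229 = 137 days remain in 1928.
Total: 137 + 173 = 310 days.

310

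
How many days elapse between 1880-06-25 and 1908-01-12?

Day-of-year of June 25, 1880: 177.
Day-of-year of January 12, 1908: 12.
1880 has 366 days, so 366 − 177 = 189 days remain in 1880.
Full years 1881–1907: 22 common + 5 leap = 22×365 + 5×366 = 9860 days.
Total: 189 + 9860 + 12 = 10061 days.

10061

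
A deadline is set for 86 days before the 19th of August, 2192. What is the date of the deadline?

the 25th of May, 2192

Count 86 days before August 19, 2192:
May 2192: 31 − 25 = 6 days remain.
Then June (30), July (31): 30 + 31 = 61 days.
August 1–19, 2192: 19 days.
Total: 6 + 61 + 19 = 86 days.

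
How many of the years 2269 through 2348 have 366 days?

19

Years divisible by 4: 2272, 2276, …, 2348 — 20 in all.
Of these, 2300 is divisible by 100 but not 400, so not leap.
Leap years: 20 − 1 = 19.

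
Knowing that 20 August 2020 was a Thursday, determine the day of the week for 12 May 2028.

Day-of-year of August 20, 2020: 233.
Day-of-year of May 12, 2028: 133.
2020 has 366 days, so 366 − 233 = 133 days remain in 2020.
Full years 2021–2027: 6 common + 1 leap = 6×365 + 1×366 = 2556 days.
Total: 133 + 2556 + 133 = 2822 days.
2822 mod 7 = 1, so 1 day after Thursday is Friday.

Friday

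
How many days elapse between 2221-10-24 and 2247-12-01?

From October 24, 2221 to October 24, 2247: 26 years, of which 6 contain a Feb 29 — 20×365 + 6×366 = 9496 days.
October 2247: 31 − 24 = 7 days remain.
Then November (30): 30 days.
December 1, 2247: 1 day.
Residual: 38 days.
Total: 9534 days.

9534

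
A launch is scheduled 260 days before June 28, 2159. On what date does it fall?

October 11, 2158

Count 260 days before June 28, 2159:
Day-of-year of October 11, 2158: 284.
Day-of-year of June 28, 2159: 179.
2158 has 365 days, so 365 − 284 = 81 days remain in 2158.
Total: 81 + 179 = 260 days.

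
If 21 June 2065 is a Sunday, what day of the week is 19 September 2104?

Friday

From June 21, 2065 to June 21, 2104: 39 years, of which 9 contain a Feb 29 — 30×365 + 9×366 = 14244 days.
(2100 is not a leap year (divisible by 100 but not 400).)
June 2104: 30 − 21 = 9 days remain.
Then July (31), August (31): 31 + 31 = 62 days.
September 1–19, 2104: 19 days.
Residual: 90 days.
Total: 14334 days.
14334 mod 7 = 5, so 5 days after Sunday is Friday.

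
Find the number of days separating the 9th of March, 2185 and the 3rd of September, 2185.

178

March 2185: 31 − 9 = 22 days remain.
Then April (30), May (31), June (30), July (31), August (31): 30 + 31 + 30 + 31 + 31 = 153 days.
September 1–3, 2185: 3 days.
Total: 22 + 153 + 3 = 178 days.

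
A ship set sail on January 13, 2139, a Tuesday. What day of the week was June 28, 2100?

Count forward from the earlier date (June 28, 2100) to the later (January 13, 2139):
From June 28, 2100 to June 28, 2138: 38 years, of which 9 contain a Feb 29 — 29×365 + 9×366 = 13879 days.
June 2138: 30 − 28 = 2 days remain.
Then July (31), August (31), September (30), October (31), November (30), December (31): 31 + 31 + 30 + 31 + 30 + 31 = 184 days.
January 1–13, 2139: 13 days.
Residual: 199 days.
Total: 14078 days.
14078 mod 7 = 1, so 1 day before Tuesday is Monday.

Monday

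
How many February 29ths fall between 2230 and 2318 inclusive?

21

Years divisible by 4: 2232, 2236, …, 2316 — 22 in all.
Of these, 2300 is divisible by 100 but not 400, so not leap.
Leap years: 22 − 1 = 21.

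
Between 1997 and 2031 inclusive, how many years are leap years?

8

Years divisible by 4 in [1997, 2031]: 2000, 2004, 2008, 2012, 2016, 2020, 2024, 2028.
2000 is divisible by 400, so still leap.
No century exceptions apply. Count: 8.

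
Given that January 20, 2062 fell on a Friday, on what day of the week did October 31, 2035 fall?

Wednesday

Count forward from the earlier date (October 31, 2035) to the later (January 20, 2062):
Day-of-year of October 31, 2035: 304.
Day-of-year of January 20, 2062: 20.
2035 has 365 days, so 365 − 304 = 61 days remain in 2035.
Full years 2036–2061: 19 common + 7 leap = 19×365 + 7×366 = 9497 days.
Total: 61 + 9497 + 20 = 9578 days.
9578 mod 7 = 2, so 2 days before Friday is Wednesday.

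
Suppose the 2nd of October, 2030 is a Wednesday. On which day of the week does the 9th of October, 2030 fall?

Wednesday

Within October 2030: 9 − 2 = 7 days.
7 is a multiple of 7, so the 9th of October, 2030 falls on the same weekday: Wednesday.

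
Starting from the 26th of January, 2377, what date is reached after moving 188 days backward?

the 22nd of July, 2376

Count 188 days before January 26, 2377:
July 2376: 31 − 22 = 9 days remain.
Then August (31), September (30), October (31), November (30), December (31): 31 + 30 + 31 + 30 + 31 = 153 days.
January 1–26, 2377: 26 days.
Residual: 188 days.
Total: 188 days.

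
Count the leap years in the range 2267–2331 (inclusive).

Years divisible by 4: 2268, 2272, …, 2328 — 16 in all.
Of these, 2300 is divisible by 100 but not 400, so not leap.
Leap years: 16 − 1 = 15.

15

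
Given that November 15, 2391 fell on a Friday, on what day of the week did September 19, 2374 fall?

Thursday

Count forward from the earlier date (September 19, 2374) to the later (November 15, 2391):
Day-of-year of September 19, 2374: 262.
Day-of-year of November 15, 2391: 319.
2374 has 365 days, so 365 − 262 = 103 days remain in 2374.
Full years 2375–2390: 12 common + 4 leap = 12×365 + 4×366 = 5844 days.
Total: 103 + 5844 + 319 = 6266 days.
6266 mod 7 = 1, so 1 day before Friday is Thursday.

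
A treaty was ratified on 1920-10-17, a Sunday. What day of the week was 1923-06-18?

Day-of-year of October 17, 1920: 291.
Day-of-year of June 18, 1923: 169.
1920 has 366 days, so 366 − 291 = 75 days remain in 1920.
Full years: 1921: 365; 1922: 365. Sum = 730.
Total: 75 + 730 + 169 = 974 days.
974 mod 7 = 1, so 1 day after Sunday is Monday.

Monday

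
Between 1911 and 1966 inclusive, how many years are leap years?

Years divisible by 4: 1912, 1916, …, 1964 — 14 in all.
No century exceptions apply. Count: 14.

14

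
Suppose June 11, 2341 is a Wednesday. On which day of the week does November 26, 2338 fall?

Count forward from the earlier date (November 26, 2338) to the later (June 11, 2341):
November 26, 2338 → November 26, 2339: 365 days.
November 26, 2339 → November 26, 2340: 366 days (2340 is a leap year).
November 2340: 30 − 26 = 4 days remain.
Then December (31), January (31), February 2341 (28), March (31), April (30), May (31): 31 + 31 + 28 + 31 + 30 + 31 = 182 days.
June 1–11, 2341: 11 days.
Residual: 197 days.
Total: 928 days.
928 mod 7 = 4, so 4 days before Wednesday is Saturday.

Saturday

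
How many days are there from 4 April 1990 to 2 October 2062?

26479

From April 4, 1990 to April 4, 2062: 72 years, of which 18 contain a Feb 29 — 54×365 + 18×366 = 26298 days.
(2000 is a leap year (divisible by 400).)
April 2062: 30 − 4 = 26 days remain.
Then May (31), June (30), July (31), August (31), September (30): 31 + 30 + 31 + 31 + 30 = 153 days.
October 1–2, 2062: 2 days.
Residual: 181 days.
Total: 26479 days.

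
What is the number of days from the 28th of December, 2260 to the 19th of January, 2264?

1117

December 28, 2260 → December 28, 2261: 365 days.
December 28, 2261 → December 28, 2262: 365 days.
December 28, 2262 → December 28, 2263: 365 days.
December 2263: 31 − 28 = 3 days remain.
January 1–19, 2264: 19 days.
Residual: 22 days.
Total: 1117 days.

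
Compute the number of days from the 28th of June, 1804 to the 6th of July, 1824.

From June 28, 1804 to June 28, 1824: 20 years, of which 5 contain a Feb 29 — 15×365 + 5×366 = 7305 days.
June 1824: 30 − 28 = 2 days remain.
July 1–6, 1824: 6 days.
Residual: 8 days.
Total: 7313 days.

7313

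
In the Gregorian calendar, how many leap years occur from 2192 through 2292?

Years divisible by 4: 2192, 2196, …, 2292 — 26 in all.
Of these, 2200 is divisible by 100 but not 400, so not leap.
Leap years: 26 − 1 = 25.

25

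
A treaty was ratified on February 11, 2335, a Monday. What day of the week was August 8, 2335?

Thursday

February 2335: 28 − 11 = 17 days remain (2335 is not a leap year, so February has 28 days).
Then March (31), April (30), May (31), June (30), July (31): 31 + 30 + 31 + 30 + 31 = 153 days.
August 1–8, 2335: 8 days.
Total: 17 + 153 + 8 = 178 days.
178 mod 7 = 3, so 3 days after Monday is Thursday.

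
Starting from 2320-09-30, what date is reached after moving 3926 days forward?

2331-07-01

Count 3926 days after September 30, 2320:
Day-of-year of September 30, 2320: 274.
Day-of-year of July 1, 2331: 182.
2320 has 366 days, so 366 − 274 = 92 days remain in 2320.
Full years 2321–2330: 8 common + 2 leap = 8×365 + 2×366 = 3652 days.
Total: 92 + 3652 + 182 = 3926 days.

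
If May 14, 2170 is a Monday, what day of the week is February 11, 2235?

Wednesday

From May 14, 2170 to May 14, 2234: 64 years, of which 15 contain a Feb 29 — 49×365 + 15×366 = 23375 days.
(2200 is not a leap year (divisible by 100 but not 400).)
May 2234: 31 − 14 = 17 days remain.
Then June (30), July (31), August (31), September (30), October (31), November (30), December (31), January (31): 30 + 31 + 31 + 30 + 31 + 30 + 31 + 31 = 245 days.
February 1–11, 2235: 11 days (2235 is not a leap year).
Residual: 273 days.
Total: 23648 days.
23648 mod 7 = 2, so 2 days after Monday is Wednesday.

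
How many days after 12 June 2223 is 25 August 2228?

1901

Day-of-year of June 12, 2223: 163.
Day-of-year of August 25, 2228: 238.
2223 has 365 days, so 365 − 163 = 202 days remain in 2223.
Full years: 2224: 366; 2225: 365; 2226: 365; 2227: 365. Sum = 1461.
Total: 202 + 1461 + 238 = 1901 days.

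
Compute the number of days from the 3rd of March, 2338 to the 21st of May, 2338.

79

March 2338: 31 − 3 = 28 days remain.
Then April (30): 30 days.
May 1–21, 2338: 21 days.
Total: 28 + 30 + 21 = 79 days.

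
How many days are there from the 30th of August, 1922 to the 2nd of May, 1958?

13029

From August 30, 1922 to August 30, 1957: 35 years, of which 9 contain a Feb 29 — 26×365 + 9×366 = 12784 days.
August 1957: 31 − 30 = 1 day remains.
Then September (30), October (31), November (30), December (31), January (31), February 1958 (28), March (31), April (30): 30 + 31 + 30 + 31 + 31 + 28 + 31 + 30 = 242 days.
May 1–2, 1958: 2 days.
Residual: 245 days.
Total: 13029 days.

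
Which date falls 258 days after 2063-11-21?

2064-08-05

Count 258 days after November 21, 2063:
Day-of-year of November 21, 2063: 325.
Day-of-year of August 5, 2064: 218.
2063 has 365 days, so 365 − 325 = 40 days remain in 2063.
Total: 40 + 218 = 258 days.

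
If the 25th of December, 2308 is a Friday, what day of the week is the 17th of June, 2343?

Thursday

Day-of-year of December 25, 2308: 360.
Day-of-year of June 17, 2343: 168.
2308 has 366 days, so 366 − 360 = 6 days remain in 2308.
Full years 2309–2342: 26 common + 8 leap = 26×365 + 8×366 = 12418 days.
Total: 6 + 12418 + 168 = 12592 days.
12592 mod 7 = 6, so 6 days after Friday is Thursday.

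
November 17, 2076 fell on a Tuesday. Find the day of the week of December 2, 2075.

Monday

Count forward from the earlier date (December 2, 2075) to the later (November 17, 2076):
December 2075: 31 − 2 = 29 days remain.
Then 10 full months totalling 305 days.
November 1–17, 2076: 17 days.
Residual: 351 days.
Total: 351 days.
351 mod 7 = 1, so 1 day before Tuesday is Monday.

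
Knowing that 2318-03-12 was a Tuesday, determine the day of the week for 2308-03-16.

Count forward from the earlier date (March 16, 2308) to the later (March 12, 2318):
Day-of-year of March 16, 2308: 76.
Day-of-year of March 12, 2318: 71.
2308 has 366 days, so 366 − 76 = 290 days remain in 2308.
Full years 2309–2317: 7 common + 2 leap = 7×365 + 2×366 = 3287 days.
Total: 290 + 3287 + 71 = 3648 days.
3648 mod 7 = 1, so 1 day before Tuesday is Monday.

Monday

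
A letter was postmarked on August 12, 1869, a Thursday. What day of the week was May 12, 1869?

Count forward from the earlier date (May 12, 1869) to the later (August 12, 1869):
May 1869: 31 − 12 = 19 days remain.
Then June (30), July (31): 30 + 31 = 61 days.
August 1–12, 1869: 12 days.
Total: 19 + 61 + 12 = 92 days.
92 mod 7 = 1, so 1 day before Thursday is Wednesday.

Wednesday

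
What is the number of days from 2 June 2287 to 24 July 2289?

Day-of-year of June 2, 2287: 153.
Day-of-year of July 24, 2289: 205.
2287 has 365 days, so 365 − 153 = 212 days remain in 2287.
Full years: 2288: 366. Sum = 366.
Total: 212 + 366 + 205 = 783 days.

783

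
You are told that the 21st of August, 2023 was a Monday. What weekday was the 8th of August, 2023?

Count forward from the earlier date (August 8, 2023) to the later (August 21, 2023):
Within August 2023: 21 − 8 = 13 days.
13 mod 7 = 6, so 6 days before Monday is Tuesday.

Tuesday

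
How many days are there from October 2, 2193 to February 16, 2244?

From October 2, 2193 to October 2, 2243: 50 years, of which 11 contain a Feb 29 — 39×365 + 11×366 = 18261 days.
(2200 is not a leap year (divisible by 100 but not 400).)
October 2243: 31 − 2 = 29 days remain.
Then November (30), December (31), January (31): 30 + 31 + 31 = 92 days.
February 1–16, 2244: 16 days (2244 is a leap year).
Residual: 137 days.
Total: 18398 days.

18398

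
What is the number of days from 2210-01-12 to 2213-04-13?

1187

Day-of-year of January 12, 2210: 12.
Day-of-year of April 13, 2213: 103.
2210 has 365 days, so 365 − 12 = 353 days remain in 2210.
Full years: 2211: 365; 2212: 366. Sum = 731.
Total: 353 + 731 + 103 = 1187 days.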